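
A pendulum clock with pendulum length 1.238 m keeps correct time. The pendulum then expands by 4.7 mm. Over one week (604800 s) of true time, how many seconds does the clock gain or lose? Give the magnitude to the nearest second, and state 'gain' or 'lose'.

lose 1145 s

T ∝ √L, so T'/T = √(1.24270/1.238) = 1.00190.
In 604800 s of true time the clock registers 604800/1.00190 = 603655.2 s, so it loses 1145 s.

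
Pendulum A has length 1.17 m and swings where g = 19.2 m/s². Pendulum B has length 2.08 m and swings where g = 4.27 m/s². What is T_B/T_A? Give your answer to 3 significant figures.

2.83

T = 2π√(L/g), so T_B/T_A = √((L_B/g_B)/(L_A/g_A)) = √((2.08/4.27)/(1.17/19.2)) = 2.83.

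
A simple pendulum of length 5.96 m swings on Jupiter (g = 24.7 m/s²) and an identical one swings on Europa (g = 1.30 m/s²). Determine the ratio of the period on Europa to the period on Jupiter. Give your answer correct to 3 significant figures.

4.36

T ∝ 1/√g, so T₂/T₁ = √(g₁/g₂) = √(24.7/1.30) = 4.36.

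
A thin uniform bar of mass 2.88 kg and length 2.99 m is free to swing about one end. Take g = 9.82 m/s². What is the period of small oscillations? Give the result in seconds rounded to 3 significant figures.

2.83 s

For a physical pendulum T = 2π√(I/(mgd)), with d = 1.495 m from pivot to centre of mass.
I_cm = mL²/12 = 2.88 × 2.99²/12 = 2.146 kg·m²; I = I_cm + md² = 2.146 + 2.88 × 1.495² = 8.582 kg·m².
T = 2π√(8.582/(2.88 × 9.82 × 1.495)) = 2.83 s.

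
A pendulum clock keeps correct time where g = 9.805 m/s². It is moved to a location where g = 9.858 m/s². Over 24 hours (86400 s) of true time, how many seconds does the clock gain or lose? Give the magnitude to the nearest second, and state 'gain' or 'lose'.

The clock's period scales as T ∝ 1/√g, so T'/T = √(9.805/9.858) = 0.997308.
In 86400 s of true time the clock registers 86400/0.997308 = 86633.2 s, so it gains 233 s.

gain 233 s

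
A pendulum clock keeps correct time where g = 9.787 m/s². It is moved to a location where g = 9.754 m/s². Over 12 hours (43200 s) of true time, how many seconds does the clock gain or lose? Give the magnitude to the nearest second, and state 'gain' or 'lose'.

The clock's period scales as T ∝ 1/√g, so T'/T = √(9.787/9.754) = 1.00169.
In 43200 s of true time the clock registers 43200/1.00169 = 43127.1 s, so it loses 73 s.

lose 73 s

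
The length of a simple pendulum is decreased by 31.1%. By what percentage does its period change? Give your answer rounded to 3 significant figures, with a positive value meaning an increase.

T ∝ √L, so T'/T = √(0.6890) = 0.8301.
Percentage change in T = (0.8301 − 1) × 100% = -17.0%.

-17.0%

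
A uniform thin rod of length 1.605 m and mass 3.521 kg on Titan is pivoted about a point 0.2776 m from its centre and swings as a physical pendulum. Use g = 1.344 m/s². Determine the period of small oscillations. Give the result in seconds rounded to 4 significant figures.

5.556 s

For a physical pendulum T = 2π√(I/(mgd)), with d = 0.27760 m from pivot to centre of mass.
I_cm = mL²/12 = 3.521 × 1.605²/12 = 0.75585 kg·m²; I = I_cm + md² = 0.75585 + 3.521 × 0.27760² = 1.0272 kg·m².
T = 2π√(1.0272/(3.521 × 1.344 × 0.27760)) = 5.556 s.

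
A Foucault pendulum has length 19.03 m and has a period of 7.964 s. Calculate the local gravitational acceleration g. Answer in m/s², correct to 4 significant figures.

From T = 2π√(L/g), g = 4π²L/T² = 4π² × 19.03/7.9640² = 11.85 m/s².

11.85 m/s²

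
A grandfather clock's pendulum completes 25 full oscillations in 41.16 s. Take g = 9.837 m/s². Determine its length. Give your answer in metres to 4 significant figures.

0.6754 m

T = 41.16/25 = 1.6464 s.
From T = 2π√(L/g), L = gT²/(4π²) = 9.837 × 1.6464²/(4π²) = 0.6754 m.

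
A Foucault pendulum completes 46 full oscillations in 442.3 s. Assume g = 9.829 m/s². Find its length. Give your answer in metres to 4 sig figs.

23.02 m

T = 442.3/46 = 9.6152 s.
From T = 2π√(L/g), L = gT²/(4π²) = 9.829 × 9.6152²/(4π²) = 23.02 m.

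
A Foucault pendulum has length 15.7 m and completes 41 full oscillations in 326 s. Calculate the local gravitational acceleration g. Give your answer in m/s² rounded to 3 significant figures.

9.80 m/s²

T = 326/41 = 7.951 s.
From T = 2π√(L/g), g = 4π²L/T² = 4π² × 15.7/7.951² = 9.80 m/s².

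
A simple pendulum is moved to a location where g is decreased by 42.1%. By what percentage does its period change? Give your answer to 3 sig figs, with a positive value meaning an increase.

31.4%

T ∝ 1/√g, so T'/T = 1/√(0.5790) = 1.314.
Percentage change in T = (1.314 − 1) × 100% = 31.4%.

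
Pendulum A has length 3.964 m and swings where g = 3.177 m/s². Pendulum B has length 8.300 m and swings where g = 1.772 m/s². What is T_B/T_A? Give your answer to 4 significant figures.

T = 2π√(L/g), so T_B/T_A = √((L_B/g_B)/(L_A/g_A)) = √((8.300/1.772)/(3.964/3.177)) = 1.938.

1.938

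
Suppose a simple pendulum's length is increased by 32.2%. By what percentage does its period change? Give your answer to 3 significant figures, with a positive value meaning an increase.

15.0%

T ∝ √L, so T'/T = √(1.322) = 1.150.
Percentage change in T = (1.150 − 1) × 100% = 15.0%.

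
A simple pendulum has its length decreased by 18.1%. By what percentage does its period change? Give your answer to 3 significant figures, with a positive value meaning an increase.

T ∝ √L, so T'/T = √(0.8190) = 0.9050.
Percentage change in T = (0.9050 − 1) × 100% = -9.50%.

-9.50%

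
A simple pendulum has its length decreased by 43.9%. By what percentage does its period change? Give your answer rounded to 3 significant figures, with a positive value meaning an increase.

-25.1%

T ∝ √L, so T'/T = √(0.5610) = 0.7490.
Percentage change in T = (0.7490 − 1) × 100% = -25.1%.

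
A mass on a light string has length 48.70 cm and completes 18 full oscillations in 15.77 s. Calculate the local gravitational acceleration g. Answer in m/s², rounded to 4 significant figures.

25.05 m/s²

T = 15.77/18 = 0.87611 s.
From T = 2π√(L/g), g = 4π²L/T² = 4π² × 0.4870/0.87611² = 25.05 m/s².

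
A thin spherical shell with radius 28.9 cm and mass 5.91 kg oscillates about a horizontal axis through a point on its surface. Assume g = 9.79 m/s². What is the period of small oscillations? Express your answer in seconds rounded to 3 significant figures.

I_cm = (2/3)mr² = 0.3291 kg·m². The pivot is at distance d = 0.289 m from the centre of mass.
By the parallel-axis theorem, I = I_cm + md² = 0.3291 + 0.4936 = 0.8227 kg·m².
T = 2π√(I/(mgd)) = 2π√(0.8227/(5.91 × 9.79 × 0.289)) = 1.39 s.

1.39 s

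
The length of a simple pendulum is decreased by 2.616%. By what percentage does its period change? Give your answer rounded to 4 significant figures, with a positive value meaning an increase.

T ∝ √L, so T'/T = √(0.97384) = 0.98683.
Percentage change in T = (0.98683 − 1) × 100% = -1.317%.

-1.317%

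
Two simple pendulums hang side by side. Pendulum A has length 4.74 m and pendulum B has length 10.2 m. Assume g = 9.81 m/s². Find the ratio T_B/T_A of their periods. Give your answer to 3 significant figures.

T ∝ √L, so T_B/T_A = √(L_B/L_A) = √(10.2/4.74) = 1.47.

1.47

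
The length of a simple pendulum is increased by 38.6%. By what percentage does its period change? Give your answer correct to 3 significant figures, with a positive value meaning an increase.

17.7%

T ∝ √L, so T'/T = √(1.386) = 1.177.
Percentage change in T = (1.177 − 1) × 100% = 17.7%.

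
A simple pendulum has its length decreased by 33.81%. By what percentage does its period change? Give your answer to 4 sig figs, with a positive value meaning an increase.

T ∝ √L, so T'/T = √(0.66190) = 0.81357.
Percentage change in T = (0.81357 − 1) × 100% = -18.64%.

-18.64%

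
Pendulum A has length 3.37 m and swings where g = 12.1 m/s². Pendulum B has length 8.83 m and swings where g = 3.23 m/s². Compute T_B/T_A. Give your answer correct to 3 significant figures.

3.13

T = 2π√(L/g), so T_B/T_A = √((L_B/g_B)/(L_A/g_A)) = √((8.83/3.23)/(3.37/12.1)) = 3.13.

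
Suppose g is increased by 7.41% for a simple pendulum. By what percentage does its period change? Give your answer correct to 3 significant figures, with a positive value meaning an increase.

-3.51%

T ∝ 1/√g, so T'/T = 1/√(1.074) = 0.9649.
Percentage change in T = (0.9649 − 1) × 100% = -3.51%.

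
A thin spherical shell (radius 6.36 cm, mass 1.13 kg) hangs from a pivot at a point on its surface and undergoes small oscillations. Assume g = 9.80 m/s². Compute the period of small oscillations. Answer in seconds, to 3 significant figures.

0.653 s

I_cm = (2/3)mr² = 0.003047 kg·m². The pivot is at distance d = 0.0636 m from the centre of mass.
By the parallel-axis theorem, I = I_cm + md² = 0.003047 + 0.004571 = 0.007618 kg·m².
T = 2π√(I/(mgd)) = 2π√(0.007618/(1.13 × 9.80 × 0.0636)) = 0.653 s.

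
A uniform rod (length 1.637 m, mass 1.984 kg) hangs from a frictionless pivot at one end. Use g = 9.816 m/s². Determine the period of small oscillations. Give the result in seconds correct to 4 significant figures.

For a physical pendulum T = 2π√(I/(mgd)), with d = 0.81850 m from pivot to centre of mass.
I_cm = mL²/12 = 1.984 × 1.637²/12 = 0.44306 kg·m²; I = I_cm + md² = 0.44306 + 1.984 × 0.81850² = 1.7722 kg·m².
T = 2π√(1.7722/(1.984 × 9.816 × 0.81850)) = 2.095 s.

2.095 s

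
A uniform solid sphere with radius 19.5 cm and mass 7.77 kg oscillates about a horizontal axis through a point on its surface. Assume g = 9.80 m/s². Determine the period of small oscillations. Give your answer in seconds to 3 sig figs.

1.05 s

I_cm = (2/5)mr² = 0.1182 kg·m². The pivot is at distance d = 0.195 m from the centre of mass.
By the parallel-axis theorem, I = I_cm + md² = 0.1182 + 0.2955 = 0.4136 kg·m².
T = 2π√(I/(mgd)) = 2π√(0.4136/(7.77 × 9.80 × 0.195)) = 1.05 s.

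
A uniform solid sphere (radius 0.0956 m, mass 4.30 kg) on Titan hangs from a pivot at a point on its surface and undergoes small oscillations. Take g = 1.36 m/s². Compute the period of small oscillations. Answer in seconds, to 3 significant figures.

I_cm = (2/5)mr² = 0.01572 kg·m². The pivot is at distance d = 0.0956 m from the centre of mass.
By the parallel-axis theorem, I = I_cm + md² = 0.01572 + 0.03930 = 0.05502 kg·m².
T = 2π√(I/(mgd)) = 2π√(0.05502/(4.30 × 1.36 × 0.0956)) = 1.97 s.

1.97 s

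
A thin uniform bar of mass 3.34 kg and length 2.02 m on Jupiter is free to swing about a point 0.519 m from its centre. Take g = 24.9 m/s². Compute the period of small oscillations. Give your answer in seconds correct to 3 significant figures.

For a physical pendulum T = 2π√(I/(mgd)), with d = 0.5190 m from pivot to centre of mass.
I_cm = mL²/12 = 3.34 × 2.02²/12 = 1.136 kg·m²; I = I_cm + md² = 1.136 + 3.34 × 0.5190² = 2.035 kg·m².
T = 2π√(2.035/(3.34 × 24.9 × 0.5190)) = 1.36 s.

1.36 s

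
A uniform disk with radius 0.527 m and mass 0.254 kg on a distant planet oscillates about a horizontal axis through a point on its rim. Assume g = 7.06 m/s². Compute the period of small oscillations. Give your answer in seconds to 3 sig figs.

2.10 s

I_cm = ½mr² = 0.03527 kg·m². The pivot is at distance d = 0.527 m from the centre of mass.
By the parallel-axis theorem, I = I_cm + md² = 0.03527 + 0.07054 = 0.1058 kg·m².
T = 2π√(I/(mgd)) = 2π√(0.1058/(0.254 × 7.06 × 0.527)) = 2.10 s.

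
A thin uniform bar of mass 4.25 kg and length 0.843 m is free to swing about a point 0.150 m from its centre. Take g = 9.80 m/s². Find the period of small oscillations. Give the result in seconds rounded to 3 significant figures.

For a physical pendulum T = 2π√(I/(mgd)), with d = 0.1500 m from pivot to centre of mass.
I_cm = mL²/12 = 4.25 × 0.843²/12 = 0.2517 kg·m²; I = I_cm + md² = 0.2517 + 4.25 × 0.1500² = 0.3473 kg·m².
T = 2π√(0.3473/(4.25 × 9.80 × 0.1500)) = 1.48 s.

1.48 s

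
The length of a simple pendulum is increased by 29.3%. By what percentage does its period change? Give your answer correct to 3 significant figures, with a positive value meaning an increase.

13.7%

T ∝ √L, so T'/T = √(1.293) = 1.137.
Percentage change in T = (1.137 − 1) × 100% = 13.7%.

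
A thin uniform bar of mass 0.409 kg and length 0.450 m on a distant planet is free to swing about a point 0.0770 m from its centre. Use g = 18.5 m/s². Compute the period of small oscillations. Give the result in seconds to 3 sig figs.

0.795 s

For a physical pendulum T = 2π√(I/(mgd)), with d = 0.07700 m from pivot to centre of mass.
I_cm = mL²/12 = 0.409 × 0.450²/12 = 0.006902 kg·m²; I = I_cm + md² = 0.006902 + 0.409 × 0.07700² = 0.009327 kg·m².
T = 2π√(0.009327/(0.409 × 18.5 × 0.07700)) = 0.795 s.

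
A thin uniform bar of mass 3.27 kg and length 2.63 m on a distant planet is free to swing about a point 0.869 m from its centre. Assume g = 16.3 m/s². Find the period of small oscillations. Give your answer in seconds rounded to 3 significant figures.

1.93 s

For a physical pendulum T = 2π√(I/(mgd)), with d = 0.8690 m from pivot to centre of mass.
I_cm = mL²/12 = 3.27 × 2.63²/12 = 1.885 kg·m²; I = I_cm + md² = 1.885 + 3.27 × 0.8690² = 4.354 kg·m².
T = 2π√(4.354/(3.27 × 16.3 × 0.8690)) = 1.93 s.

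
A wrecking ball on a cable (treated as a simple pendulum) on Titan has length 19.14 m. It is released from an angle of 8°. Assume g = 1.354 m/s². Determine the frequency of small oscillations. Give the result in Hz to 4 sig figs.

0.04233 Hz

T = 2π√(L/g) = 2π√(19.14/1.354) = 23.623 s, so f = 1/T = 0.04233 Hz.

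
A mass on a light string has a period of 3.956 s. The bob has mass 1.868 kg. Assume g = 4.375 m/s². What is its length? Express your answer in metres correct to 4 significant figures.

1.734 m

From T = 2π√(L/g), L = gT²/(4π²) = 4.375 × 3.9560²/(4π²) = 1.734 m.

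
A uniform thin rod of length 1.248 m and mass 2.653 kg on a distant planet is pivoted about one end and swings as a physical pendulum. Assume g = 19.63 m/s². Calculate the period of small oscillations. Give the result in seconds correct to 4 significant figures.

1.294 s

For a physical pendulum T = 2π√(I/(mgd)), with d = 0.62400 m from pivot to centre of mass.
I_cm = mL²/12 = 2.653 × 1.248²/12 = 0.34434 kg·m²; I = I_cm + md² = 0.34434 + 2.653 × 0.62400² = 1.3774 kg·m².
T = 2π√(1.3774/(2.653 × 19.63 × 0.62400)) = 1.294 s.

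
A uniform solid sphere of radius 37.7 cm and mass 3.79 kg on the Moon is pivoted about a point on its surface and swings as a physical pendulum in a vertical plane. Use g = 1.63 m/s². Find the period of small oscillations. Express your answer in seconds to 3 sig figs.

I_cm = (2/5)mr² = 0.2155 kg·m². The pivot is at distance d = 0.377 m from the centre of mass.
By the parallel-axis theorem, I = I_cm + md² = 0.2155 + 0.5387 = 0.7541 kg·m².
T = 2π√(I/(mgd)) = 2π√(0.7541/(3.79 × 1.63 × 0.377)) = 3.58 s.

3.58 s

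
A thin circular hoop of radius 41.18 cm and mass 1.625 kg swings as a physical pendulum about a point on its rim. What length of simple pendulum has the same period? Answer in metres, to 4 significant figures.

0.8236 m

The equivalent simple-pendulum length is L_eq = I/(md), where I is about the pivot and d = 0.41180 m.
I_cm = mR² = 0.27557 kg·m², so I = I_cm + md² = 0.27557 + 0.27557 = 0.55113 kg·m².
L_eq = 0.55113/(1.625 × 0.41180) = 0.8236 m.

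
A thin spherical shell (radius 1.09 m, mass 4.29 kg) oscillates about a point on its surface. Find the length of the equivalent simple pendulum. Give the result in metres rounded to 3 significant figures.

1.82 m

The equivalent simple-pendulum length is L_eq = I/(md), where I is about the pivot and d = 1.090 m.
I_cm = (2/3)mR² = 3.398 kg·m², so I = I_cm + md² = 3.398 + 5.097 = 8.495 kg·m².
L_eq = 8.495/(4.29 × 1.090) = 1.82 m.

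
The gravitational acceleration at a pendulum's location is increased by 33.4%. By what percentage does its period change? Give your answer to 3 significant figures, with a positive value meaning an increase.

-13.4%

T ∝ 1/√g, so T'/T = 1/√(1.334) = 0.8658.
Percentage change in T = (0.8658 − 1) × 100% = -13.4%.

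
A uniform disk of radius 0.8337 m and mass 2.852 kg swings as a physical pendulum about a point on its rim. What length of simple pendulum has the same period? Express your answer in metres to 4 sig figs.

The equivalent simple-pendulum length is L_eq = I/(md), where I is about the pivot and d = 0.83370 m.
I_cm = ½mR² = 0.99115 kg·m², so I = I_cm + md² = 0.99115 + 1.9823 = 2.9734 kg·m².
L_eq = 2.9734/(2.852 × 0.83370) = 1.251 m.

1.251 m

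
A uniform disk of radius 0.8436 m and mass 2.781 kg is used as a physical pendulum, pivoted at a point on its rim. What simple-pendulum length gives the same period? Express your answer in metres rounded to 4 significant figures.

1.265 m

The equivalent simple-pendulum length is L_eq = I/(md), where I is about the pivot and d = 0.84360 m.
I_cm = ½mR² = 0.98956 kg·m², so I = I_cm + md² = 0.98956 + 1.9791 = 2.9687 kg·m².
L_eq = 2.9687/(2.781 × 0.84360) = 1.265 m.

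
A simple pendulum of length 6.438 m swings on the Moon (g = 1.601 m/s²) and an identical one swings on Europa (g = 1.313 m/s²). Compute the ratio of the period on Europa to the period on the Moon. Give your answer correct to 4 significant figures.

T ∝ 1/√g, so T₂/T₁ = √(g₁/g₂) = √(1.601/1.313) = 1.104.

1.104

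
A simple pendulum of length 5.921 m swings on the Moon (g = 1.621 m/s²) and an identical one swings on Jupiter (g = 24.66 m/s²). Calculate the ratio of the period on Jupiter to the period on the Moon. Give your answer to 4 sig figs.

0.2564

T ∝ 1/√g, so T₂/T₁ = √(g₁/g₂) = √(1.621/24.66) = 0.2564.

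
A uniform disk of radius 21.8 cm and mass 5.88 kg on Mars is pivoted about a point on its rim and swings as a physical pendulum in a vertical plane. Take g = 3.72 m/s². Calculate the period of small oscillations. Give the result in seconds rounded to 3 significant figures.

I_cm = ½mr² = 0.1397 kg·m². The pivot is at distance d = 0.218 m from the centre of mass.
By the parallel-axis theorem, I = I_cm + md² = 0.1397 + 0.2794 = 0.4192 kg·m².
T = 2π√(I/(mgd)) = 2π√(0.4192/(5.88 × 3.72 × 0.218)) = 1.86 s.

1.86 s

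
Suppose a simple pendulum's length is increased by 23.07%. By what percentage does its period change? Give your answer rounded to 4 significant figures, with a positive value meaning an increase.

10.94%

T ∝ √L, so T'/T = √(1.2307) = 1.1094.
Percentage change in T = (1.1094 − 1) × 100% = 10.94%.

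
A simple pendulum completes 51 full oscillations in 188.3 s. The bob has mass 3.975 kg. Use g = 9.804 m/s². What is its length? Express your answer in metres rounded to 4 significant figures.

T = 188.3/51 = 3.6922 s.
From T = 2π√(L/g), L = gT²/(4π²) = 9.804 × 3.6922²/(4π²) = 3.385 m.

3.385 m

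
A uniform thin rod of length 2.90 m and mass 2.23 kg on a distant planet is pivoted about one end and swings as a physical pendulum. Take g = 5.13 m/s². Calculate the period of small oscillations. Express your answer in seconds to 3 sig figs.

For a physical pendulum T = 2π√(I/(mgd)), with d = 1.450 m from pivot to centre of mass.
I_cm = mL²/12 = 2.23 × 2.90²/12 = 1.563 kg·m²; I = I_cm + md² = 1.563 + 2.23 × 1.450² = 6.251 kg·m².
T = 2π√(6.251/(2.23 × 5.13 × 1.450)) = 3.86 s.

3.86 s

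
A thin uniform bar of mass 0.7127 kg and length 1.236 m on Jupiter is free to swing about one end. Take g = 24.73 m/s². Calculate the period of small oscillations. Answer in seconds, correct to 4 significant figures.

1.147 s

For a physical pendulum T = 2π√(I/(mgd)), with d = 0.61800 m from pivot to centre of mass.
I_cm = mL²/12 = 0.7127 × 1.236²/12 = 0.090732 kg·m²; I = I_cm + md² = 0.090732 + 0.7127 × 0.61800² = 0.36293 kg·m².
T = 2π√(0.36293/(0.7127 × 24.73 × 0.61800)) = 1.147 s.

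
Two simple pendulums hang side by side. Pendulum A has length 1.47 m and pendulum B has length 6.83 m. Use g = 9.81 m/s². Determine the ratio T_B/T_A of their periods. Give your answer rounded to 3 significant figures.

2.16

T ∝ √L, so T_B/T_A = √(L_B/L_A) = √(6.83/1.47) = 2.16.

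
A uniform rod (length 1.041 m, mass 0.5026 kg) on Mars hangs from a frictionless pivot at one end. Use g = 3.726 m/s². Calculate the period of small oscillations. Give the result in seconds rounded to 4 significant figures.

For a physical pendulum T = 2π√(I/(mgd)), with d = 0.52050 m from pivot to centre of mass.
I_cm = mL²/12 = 0.5026 × 1.041²/12 = 0.045388 kg·m²; I = I_cm + md² = 0.045388 + 0.5026 × 0.52050² = 0.18155 kg·m².
T = 2π√(0.18155/(0.5026 × 3.726 × 0.52050)) = 2.712 s.

2.712 s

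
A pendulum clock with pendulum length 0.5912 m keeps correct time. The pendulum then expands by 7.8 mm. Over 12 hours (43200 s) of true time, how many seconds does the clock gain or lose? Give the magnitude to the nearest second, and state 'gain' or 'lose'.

lose 282 s

T ∝ √L, so T'/T = √(0.59900/0.5912) = 1.00658.
In 43200 s of true time the clock registers 43200/1.00658 = 42917.8 s, so it loses 282 s.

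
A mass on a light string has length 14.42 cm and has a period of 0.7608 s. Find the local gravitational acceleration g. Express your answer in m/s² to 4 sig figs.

From T = 2π√(L/g), g = 4π²L/T² = 4π² × 0.1442/0.76080² = 9.835 m/s².

9.835 m/s²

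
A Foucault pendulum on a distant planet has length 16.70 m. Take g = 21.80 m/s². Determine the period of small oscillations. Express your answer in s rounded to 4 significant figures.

5.499 s

T = 2π√(L/g) = 2π√(16.70/21.80) = 2π × 0.87525 = 5.499 s.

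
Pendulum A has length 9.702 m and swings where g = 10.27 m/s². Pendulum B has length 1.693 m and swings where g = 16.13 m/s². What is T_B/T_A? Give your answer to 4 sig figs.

0.3333

T = 2π√(L/g), so T_B/T_A = √((L_B/g_B)/(L_A/g_A)) = √((1.693/16.13)/(9.702/10.27)) = 0.3333.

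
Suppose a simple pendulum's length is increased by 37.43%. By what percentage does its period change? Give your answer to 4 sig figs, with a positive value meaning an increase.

17.23%

T ∝ √L, so T'/T = √(1.3743) = 1.1723.
Percentage change in T = (1.1723 − 1) × 100% = 17.23%.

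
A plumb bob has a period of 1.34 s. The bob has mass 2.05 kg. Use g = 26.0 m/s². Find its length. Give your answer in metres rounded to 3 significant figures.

1.18 m

From T = 2π√(L/g), L = gT²/(4π²) = 26.0 × 1.340²/(4π²) = 1.18 m.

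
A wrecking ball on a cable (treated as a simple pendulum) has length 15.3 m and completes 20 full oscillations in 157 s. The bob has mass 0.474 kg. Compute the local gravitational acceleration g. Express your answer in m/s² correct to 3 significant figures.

9.80 m/s²

T = 157/20 = 7.850 s.
From T = 2π√(L/g), g = 4π²L/T² = 4π² × 15.3/7.850² = 9.80 m/s².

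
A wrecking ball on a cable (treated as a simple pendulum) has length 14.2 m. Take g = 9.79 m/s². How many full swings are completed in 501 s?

66

T = 2π√(L/g) = 2π√(14.2/9.79) = 7.567 s.
Number of complete oscillations = ⌊501/7.567⌋ = ⌊66.21⌋ = 66.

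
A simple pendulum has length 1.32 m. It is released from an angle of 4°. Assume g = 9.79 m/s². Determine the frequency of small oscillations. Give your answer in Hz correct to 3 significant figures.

T = 2π√(L/g) = 2π√(1.32/9.79) = 2.307 s, so f = 1/T = 0.433 Hz.

0.433 Hz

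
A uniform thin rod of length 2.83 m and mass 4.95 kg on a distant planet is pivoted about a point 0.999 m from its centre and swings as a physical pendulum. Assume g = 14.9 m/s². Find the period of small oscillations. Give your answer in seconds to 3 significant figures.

2.10 s

For a physical pendulum T = 2π√(I/(mgd)), with d = 0.9990 m from pivot to centre of mass.
I_cm = mL²/12 = 4.95 × 2.83²/12 = 3.304 kg·m²; I = I_cm + md² = 3.304 + 4.95 × 0.9990² = 8.244 kg·m².
T = 2π√(8.244/(4.95 × 14.9 × 0.9990)) = 2.10 s.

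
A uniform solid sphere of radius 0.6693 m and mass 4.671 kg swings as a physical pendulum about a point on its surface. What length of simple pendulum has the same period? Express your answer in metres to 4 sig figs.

0.9370 m

The equivalent simple-pendulum length is L_eq = I/(md), where I is about the pivot and d = 0.66930 m.
I_cm = (2/5)mR² = 0.83697 kg·m², so I = I_cm + md² = 0.83697 + 2.0924 = 2.9294 kg·m².
L_eq = 2.9294/(4.671 × 0.66930) = 0.9370 m.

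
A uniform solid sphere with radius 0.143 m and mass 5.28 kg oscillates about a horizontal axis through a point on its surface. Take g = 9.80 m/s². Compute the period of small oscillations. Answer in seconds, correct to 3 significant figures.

I_cm = (2/5)mr² = 0.04319 kg·m². The pivot is at distance d = 0.143 m from the centre of mass.
By the parallel-axis theorem, I = I_cm + md² = 0.04319 + 0.1080 = 0.1512 kg·m².
T = 2π√(I/(mgd)) = 2π√(0.1512/(5.28 × 9.80 × 0.143)) = 0.898 s.

0.898 s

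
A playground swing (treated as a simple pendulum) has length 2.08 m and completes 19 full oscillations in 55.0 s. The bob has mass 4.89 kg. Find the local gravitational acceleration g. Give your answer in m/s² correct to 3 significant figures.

9.80 m/s²

T = 55.0/19 = 2.895 s.
From T = 2π√(L/g), g = 4π²L/T² = 4π² × 2.08/2.895² = 9.80 m/s².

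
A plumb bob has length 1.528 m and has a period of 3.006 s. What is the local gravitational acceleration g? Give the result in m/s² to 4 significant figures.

From T = 2π√(L/g), g = 4π²L/T² = 4π² × 1.528/3.0060² = 6.676 m/s².

6.676 m/s²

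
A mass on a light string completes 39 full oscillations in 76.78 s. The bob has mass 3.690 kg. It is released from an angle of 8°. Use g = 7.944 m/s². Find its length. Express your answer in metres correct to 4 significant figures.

T = 76.78/39 = 1.9687 s.
From T = 2π√(L/g), L = gT²/(4π²) = 7.944 × 1.9687²/(4π²) = 0.7799 m.

0.7799 m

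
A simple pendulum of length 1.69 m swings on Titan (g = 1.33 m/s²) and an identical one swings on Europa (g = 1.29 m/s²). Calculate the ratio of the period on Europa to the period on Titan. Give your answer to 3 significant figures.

T ∝ 1/√g, so T₂/T₁ = √(g₁/g₂) = √(1.33/1.29) = 1.02.

1.02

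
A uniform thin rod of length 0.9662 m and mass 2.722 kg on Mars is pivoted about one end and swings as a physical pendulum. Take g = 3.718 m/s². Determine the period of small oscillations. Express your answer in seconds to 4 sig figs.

For a physical pendulum T = 2π√(I/(mgd)), with d = 0.48310 m from pivot to centre of mass.
I_cm = mL²/12 = 2.722 × 0.9662²/12 = 0.21176 kg·m²; I = I_cm + md² = 0.21176 + 2.722 × 0.48310² = 0.84703 kg·m².
T = 2π√(0.84703/(2.722 × 3.718 × 0.48310)) = 2.615 s.

2.615 s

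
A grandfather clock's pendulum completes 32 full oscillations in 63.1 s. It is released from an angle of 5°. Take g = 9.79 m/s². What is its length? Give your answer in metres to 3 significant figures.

T = 63.1/32 = 1.972 s.
From T = 2π√(L/g), L = gT²/(4π²) = 9.79 × 1.972²/(4π²) = 0.964 m.

0.964 m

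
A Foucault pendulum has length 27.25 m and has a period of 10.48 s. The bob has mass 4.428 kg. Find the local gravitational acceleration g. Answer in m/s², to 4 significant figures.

From T = 2π√(L/g), g = 4π²L/T² = 4π² × 27.25/10.480² = 9.795 m/s².

9.795 m/s²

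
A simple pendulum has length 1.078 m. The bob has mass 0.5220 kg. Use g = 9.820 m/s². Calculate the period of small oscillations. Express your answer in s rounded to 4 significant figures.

T = 2π√(L/g) = 2π√(1.078/9.820) = 2π × 0.33132 = 2.082 s.

2.082 s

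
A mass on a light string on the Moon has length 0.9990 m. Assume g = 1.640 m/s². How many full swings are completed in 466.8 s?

95

T = 2π√(L/g) = 2π√(0.9990/1.640) = 4.9039 s.
Number of complete oscillations = ⌊466.8/4.9039⌋ = ⌊95.190⌋ = 95.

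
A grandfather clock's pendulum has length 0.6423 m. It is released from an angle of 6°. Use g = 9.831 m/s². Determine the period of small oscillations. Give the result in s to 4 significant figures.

T = 2π√(L/g) = 2π√(0.6423/9.831) = 2π × 0.25561 = 1.606 s.

1.606 s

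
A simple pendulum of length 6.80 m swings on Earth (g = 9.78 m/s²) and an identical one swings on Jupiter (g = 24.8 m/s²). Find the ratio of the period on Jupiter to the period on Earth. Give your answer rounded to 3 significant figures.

T ∝ 1/√g, so T₂/T₁ = √(g₁/g₂) = √(9.78/24.8) = 0.628.

0.628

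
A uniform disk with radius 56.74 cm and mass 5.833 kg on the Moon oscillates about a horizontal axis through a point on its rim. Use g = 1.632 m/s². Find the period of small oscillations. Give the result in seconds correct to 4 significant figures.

I_cm = ½mr² = 0.93895 kg·m². The pivot is at distance d = 0.5674 m from the centre of mass.
By the parallel-axis theorem, I = I_cm + md² = 0.93895 + 1.8779 = 2.8168 kg·m².
T = 2π√(I/(mgd)) = 2π√(2.8168/(5.833 × 1.632 × 0.5674)) = 4.537 s.

4.537 s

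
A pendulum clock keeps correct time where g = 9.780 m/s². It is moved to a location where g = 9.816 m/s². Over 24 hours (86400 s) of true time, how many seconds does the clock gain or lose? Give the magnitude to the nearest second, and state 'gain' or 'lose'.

The clock's period scales as T ∝ 1/√g, so T'/T = √(9.780/9.816) = 0.998165.
In 86400 s of true time the clock registers 86400/0.998165 = 86558.9 s, so it gains 159 s.

gain 159 s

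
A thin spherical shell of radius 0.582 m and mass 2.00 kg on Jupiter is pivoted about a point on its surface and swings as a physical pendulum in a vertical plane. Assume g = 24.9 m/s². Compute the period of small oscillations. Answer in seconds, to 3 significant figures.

1.24 s

I_cm = (2/3)mr² = 0.4516 kg·m². The pivot is at distance d = 0.582 m from the centre of mass.
By the parallel-axis theorem, I = I_cm + md² = 0.4516 + 0.6774 = 1.129 kg·m².
T = 2π√(I/(mgd)) = 2π√(1.129/(2.00 × 24.9 × 0.582)) = 1.24 s.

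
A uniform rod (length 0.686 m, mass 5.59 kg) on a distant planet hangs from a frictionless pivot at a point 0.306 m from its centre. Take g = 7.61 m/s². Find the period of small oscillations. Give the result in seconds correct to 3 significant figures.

1.50 s

For a physical pendulum T = 2π√(I/(mgd)), with d = 0.3060 m from pivot to centre of mass.
I_cm = mL²/12 = 5.59 × 0.686²/12 = 0.2192 kg·m²; I = I_cm + md² = 0.2192 + 5.59 × 0.3060² = 0.7426 kg·m².
T = 2π√(0.7426/(5.59 × 7.61 × 0.3060)) = 1.50 s.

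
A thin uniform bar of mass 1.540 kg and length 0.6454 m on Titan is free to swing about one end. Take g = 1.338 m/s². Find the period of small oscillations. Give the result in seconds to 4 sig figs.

3.563 s

For a physical pendulum T = 2π√(I/(mgd)), with d = 0.32270 m from pivot to centre of mass.
I_cm = mL²/12 = 1.540 × 0.6454²/12 = 0.053456 kg·m²; I = I_cm + md² = 0.053456 + 1.540 × 0.32270² = 0.21382 kg·m².
T = 2π√(0.21382/(1.540 × 1.338 × 0.32270)) = 3.563 s.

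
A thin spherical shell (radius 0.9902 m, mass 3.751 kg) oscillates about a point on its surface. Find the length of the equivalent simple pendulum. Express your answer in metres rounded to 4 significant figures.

The equivalent simple-pendulum length is L_eq = I/(md), where I is about the pivot and d = 0.99020 m.
I_cm = (2/3)mR² = 2.4519 kg·m², so I = I_cm + md² = 2.4519 + 3.6778 = 6.1297 kg·m².
L_eq = 6.1297/(3.751 × 0.99020) = 1.650 m.

1.650 m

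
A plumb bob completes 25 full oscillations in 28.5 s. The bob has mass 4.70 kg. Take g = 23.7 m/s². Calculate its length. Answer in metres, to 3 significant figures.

0.780 m

T = 28.5/25 = 1.140 s.
From T = 2π√(L/g), L = gT²/(4π²) = 23.7 × 1.140²/(4π²) = 0.780 m.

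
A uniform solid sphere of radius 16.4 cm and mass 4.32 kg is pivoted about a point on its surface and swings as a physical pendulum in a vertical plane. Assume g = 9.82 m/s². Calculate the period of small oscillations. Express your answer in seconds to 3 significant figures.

0.961 s

I_cm = (2/5)mr² = 0.04648 kg·m². The pivot is at distance d = 0.164 m from the centre of mass.
By the parallel-axis theorem, I = I_cm + md² = 0.04648 + 0.1162 = 0.1627 kg·m².
T = 2π√(I/(mgd)) = 2π√(0.1627/(4.32 × 9.82 × 0.164)) = 0.961 s.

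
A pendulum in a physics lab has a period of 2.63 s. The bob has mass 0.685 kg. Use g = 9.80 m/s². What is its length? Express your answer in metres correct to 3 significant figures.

From T = 2π√(L/g), L = gT²/(4π²) = 9.80 × 2.630²/(4π²) = 1.72 m.

1.72 m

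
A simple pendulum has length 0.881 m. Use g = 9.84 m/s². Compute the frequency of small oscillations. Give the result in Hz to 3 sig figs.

T = 2π√(L/g) = 2π√(0.881/9.84) = 1.880 s, so f = 1/T = 0.532 Hz.

0.532 Hz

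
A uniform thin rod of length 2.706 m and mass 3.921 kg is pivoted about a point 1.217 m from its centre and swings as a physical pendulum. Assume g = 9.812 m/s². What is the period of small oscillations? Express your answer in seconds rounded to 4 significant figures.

2.629 s

For a physical pendulum T = 2π√(I/(mgd)), with d = 1.2170 m from pivot to centre of mass.
I_cm = mL²/12 = 3.921 × 2.706²/12 = 2.3926 kg·m²; I = I_cm + md² = 2.3926 + 3.921 × 1.2170² = 8.2000 kg·m².
T = 2π√(8.2000/(3.921 × 9.812 × 1.2170)) = 2.629 s.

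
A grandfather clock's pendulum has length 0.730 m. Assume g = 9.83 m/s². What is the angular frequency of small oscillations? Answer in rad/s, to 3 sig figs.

3.67 rad/s

ω = √(g/L) = √(9.83/0.730) = 3.67 rad/s.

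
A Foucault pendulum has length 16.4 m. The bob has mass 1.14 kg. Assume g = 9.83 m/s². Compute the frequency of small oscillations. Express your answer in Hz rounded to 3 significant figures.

0.123 Hz

T = 2π√(L/g) = 2π√(16.4/9.83) = 8.116 s, so f = 1/T = 0.123 Hz.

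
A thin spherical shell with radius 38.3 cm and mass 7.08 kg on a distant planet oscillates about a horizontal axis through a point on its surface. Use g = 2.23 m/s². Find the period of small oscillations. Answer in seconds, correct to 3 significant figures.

3.36 s

I_cm = (2/3)mr² = 0.6924 kg·m². The pivot is at distance d = 0.383 m from the centre of mass.
By the parallel-axis theorem, I = I_cm + md² = 0.6924 + 1.039 = 1.731 kg·m².
T = 2π√(I/(mgd)) = 2π√(1.731/(7.08 × 2.23 × 0.383)) = 3.36 s.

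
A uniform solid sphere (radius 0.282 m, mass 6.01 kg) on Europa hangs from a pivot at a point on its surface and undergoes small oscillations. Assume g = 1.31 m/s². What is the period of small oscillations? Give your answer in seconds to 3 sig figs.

I_cm = (2/5)mr² = 0.1912 kg·m². The pivot is at distance d = 0.282 m from the centre of mass.
By the parallel-axis theorem, I = I_cm + md² = 0.1912 + 0.4779 = 0.6691 kg·m².
T = 2π√(I/(mgd)) = 2π√(0.6691/(6.01 × 1.31 × 0.282)) = 3.45 s.

3.45 s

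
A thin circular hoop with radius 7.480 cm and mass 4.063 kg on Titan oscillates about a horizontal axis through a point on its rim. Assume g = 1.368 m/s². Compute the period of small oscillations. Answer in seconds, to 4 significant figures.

2.078 s

I_cm = mr² = 0.022733 kg·m². The pivot is at distance d = 0.07480 m from the centre of mass.
By the parallel-axis theorem, I = I_cm + md² = 0.022733 + 0.022733 = 0.045465 kg·m².
T = 2π√(I/(mgd)) = 2π√(0.045465/(4.063 × 1.368 × 0.07480)) = 2.078 s.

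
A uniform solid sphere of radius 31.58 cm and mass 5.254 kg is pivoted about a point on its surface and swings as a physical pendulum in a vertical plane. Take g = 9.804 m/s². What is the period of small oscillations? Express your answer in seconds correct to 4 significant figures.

1.334 s

I_cm = (2/5)mr² = 0.20959 kg·m². The pivot is at distance d = 0.3158 m from the centre of mass.
By the parallel-axis theorem, I = I_cm + md² = 0.20959 + 0.52398 = 0.73357 kg·m².
T = 2π√(I/(mgd)) = 2π√(0.73357/(5.254 × 9.804 × 0.3158)) = 1.334 s.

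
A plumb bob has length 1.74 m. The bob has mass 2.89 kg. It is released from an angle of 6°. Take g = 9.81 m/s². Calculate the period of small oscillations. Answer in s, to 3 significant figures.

2.65 s

T = 2π√(L/g) = 2π√(1.74/9.81) = 2π × 0.4212 = 2.65 s.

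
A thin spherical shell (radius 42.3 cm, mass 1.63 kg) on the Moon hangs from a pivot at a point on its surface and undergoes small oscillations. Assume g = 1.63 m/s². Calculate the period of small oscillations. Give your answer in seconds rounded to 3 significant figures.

I_cm = (2/3)mr² = 0.1944 kg·m². The pivot is at distance d = 0.423 m from the centre of mass.
By the parallel-axis theorem, I = I_cm + md² = 0.1944 + 0.2917 = 0.4861 kg·m².
T = 2π√(I/(mgd)) = 2π√(0.4861/(1.63 × 1.63 × 0.423)) = 4.13 s.

4.13 s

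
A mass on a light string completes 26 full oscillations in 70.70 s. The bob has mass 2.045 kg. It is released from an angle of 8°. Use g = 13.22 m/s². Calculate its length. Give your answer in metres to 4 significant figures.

2.476 m

T = 70.70/26 = 2.7192 s.
From T = 2π√(L/g), L = gT²/(4π²) = 13.22 × 2.7192²/(4π²) = 2.476 m.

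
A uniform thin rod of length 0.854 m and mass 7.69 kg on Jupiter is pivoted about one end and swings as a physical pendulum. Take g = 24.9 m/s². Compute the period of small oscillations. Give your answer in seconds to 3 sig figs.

For a physical pendulum T = 2π√(I/(mgd)), with d = 0.4270 m from pivot to centre of mass.
I_cm = mL²/12 = 7.69 × 0.854²/12 = 0.4674 kg·m²; I = I_cm + md² = 0.4674 + 7.69 × 0.4270² = 1.869 kg·m².
T = 2π√(1.869/(7.69 × 24.9 × 0.4270)) = 0.950 s.

0.950 s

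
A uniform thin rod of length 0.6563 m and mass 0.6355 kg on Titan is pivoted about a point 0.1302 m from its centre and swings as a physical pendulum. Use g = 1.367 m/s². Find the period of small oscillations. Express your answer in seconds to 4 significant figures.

3.424 s

For a physical pendulum T = 2π√(I/(mgd)), with d = 0.13020 m from pivot to centre of mass.
I_cm = mL²/12 = 0.6355 × 0.6563²/12 = 0.022811 kg·m²; I = I_cm + md² = 0.022811 + 0.6355 × 0.13020² = 0.033584 kg·m².
T = 2π√(0.033584/(0.6355 × 1.367 × 0.13020)) = 3.424 s.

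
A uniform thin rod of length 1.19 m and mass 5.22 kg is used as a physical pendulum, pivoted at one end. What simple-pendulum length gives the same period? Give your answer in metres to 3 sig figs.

0.793 m

The equivalent simple-pendulum length is L_eq = I/(md), where I is about the pivot and d = 0.5950 m.
I_cm = (1/12)mL² = 0.6160 kg·m², so I = I_cm + md² = 0.6160 + 1.848 = 2.464 kg·m².
L_eq = 2.464/(5.22 × 0.5950) = 0.793 m.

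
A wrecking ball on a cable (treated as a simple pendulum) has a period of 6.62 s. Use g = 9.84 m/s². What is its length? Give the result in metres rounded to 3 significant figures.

From T = 2π√(L/g), L = gT²/(4π²) = 9.84 × 6.620²/(4π²) = 10.9 m.

10.9 m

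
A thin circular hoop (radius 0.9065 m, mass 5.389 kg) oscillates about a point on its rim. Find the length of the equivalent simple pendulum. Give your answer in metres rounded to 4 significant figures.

1.813 m

The equivalent simple-pendulum length is L_eq = I/(md), where I is about the pivot and d = 0.90650 m.
I_cm = mR² = 4.4284 kg·m², so I = I_cm + md² = 4.4284 + 4.4284 = 8.8567 kg·m².
L_eq = 8.8567/(5.389 × 0.90650) = 1.813 m.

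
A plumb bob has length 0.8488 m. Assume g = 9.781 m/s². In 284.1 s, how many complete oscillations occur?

T = 2π√(L/g) = 2π√(0.8488/9.781) = 1.8509 s.
Number of complete oscillations = ⌊284.1/1.8509⌋ = ⌊153.49⌋ = 153.

153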